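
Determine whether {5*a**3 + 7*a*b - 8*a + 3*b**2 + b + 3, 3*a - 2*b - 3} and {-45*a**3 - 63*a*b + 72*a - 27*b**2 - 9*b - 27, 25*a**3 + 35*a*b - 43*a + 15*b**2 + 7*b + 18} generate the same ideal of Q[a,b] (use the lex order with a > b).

Yes, the ideals are equal.

Two ideals are equal iff their reduced Gröbner bases coincide (the reduced basis is unique for a fixed ordering).
Buchberger on the first generating set:
f_1 = 5*a**3 + 7*a*b - 8*a + 3*b**2 + b + 3, LT = a**3.
f_2 = 3*a - 2*b - 3, LT = a.

S(f_1,f_2): lcm = a**3. S = 2/3*a**2*b + a**2 + 7/5*a*b - 8/5*a + 3/5*b**2 + 1/5*b + 3/5.
  leading term a**2*b: subtract (2/9*a*b)·f_2 from 2/3*a**2*b + a**2 + 7/5*a*b - 8/5*a + 3/5*b**2 + 1/5*b + 3/5 → a**2 + 4/9*a*b**2 + 31/15*a*b - 8/5*a + 3/5*b**2 + 1/5*b + 3/5
  leading term a**2: subtract (1/3*a)·f_2 from a**2 + 4/9*a*b**2 + 31/15*a*b - 8/5*a + 3/5*b**2 + 1/5*b + 3/5 → 4/9*a*b**2 + 41/15*a*b - 3/5*a + 3/5*b**2 + 1/5*b + 3/5
  leading term a*b**2: subtract (4/27*b**2)·f_2 from 4/9*a*b**2 + 41/15*a*b - 3/5*a + 3/5*b**2 + 1/5*b + 3/5 → 41/15*a*b - 3/5*a + 8/27*b**3 + 47/45*b**2 + 1/5*b + 3/5
  leading term a*b: subtract (41/45*b)·f_2 from 41/15*a*b - 3/5*a + 8/27*b**3 + 47/45*b**2 + 1/5*b + 3/5 → -3/5*a + 8/27*b**3 + 43/15*b**2 + 44/15*b + 3/5
  leading term a: subtract (-1/5)·f_2 from -3/5*a + 8/27*b**3 + 43/15*b**2 + 44/15*b + 3/5 → 8/27*b**3 + 43/15*b**2 + 38/15*b
  leading term b**3: no divisor's leading term divides it; move 8/27*b**3 to the remainder.
  leading term b**2: no divisor's leading term divides it; move 43/15*b**2 to the remainder.
  leading term b: no divisor's leading term divides it; move 38/15*b to the remainder.
  remainder 8/27*b**3 + 43/15*b**2 + 38/15*b ≠ 0; add g_3 = 8/27*b**3 + 43/15*b**2 + 38/15*b to the basis.

The other S-polynomials (S(f_1,g_3), S(f_2,g_3)) all reduce to 0 modulo the current basis, so we have a Gröbner basis.
Inter-reduce: drop elements whose leading term is divisible by another's, tail-reduce, and make monic.
Reduced Gröbner basis: {a - 2/3*b - 1, b**3 + 387/40*b**2 + 171/20*b}.

Buchberger on the second generating set:
h_1 = -45*a**3 - 63*a*b + 72*a - 27*b**2 - 9*b - 27, LT = a**3.
h_2 = 25*a**3 + 35*a*b - 43*a + 15*b**2 + 7*b + 18, LT = a**3.

S(h_1,h_2): lcm = a**3. S = 3/25*a - 2/25*b - 3/25.
  leading term a: no divisor's leading term divides it; move 3/25*a to the remainder.
  leading term b: no divisor's leading term divides it; move -2/25*b to the remainder.
  leading term 1: no divisor's leading term divides it; move -3/25 to the remainder.
  remainder 3/25*a - 2/25*b - 3/25 ≠ 0; add k_3 = 3/25*a - 2/25*b - 3/25 to the basis.

S(h_1,k_3): lcm = a**3. S = 2/3*a**2*b + a**2 + 7/5*a*b - 8/5*a + 3/5*b**2 + 1/5*b + 3/5.
  leading term a**2*b: subtract (50/9*a*b)·k_3 from 2/3*a**2*b + a**2 + 7/5*a*b - 8/5*a + 3/5*b**2 + 1/5*b + 3/5 → a**2 + 4/9*a*b**2 + 31/15*a*b - 8/5*a + 3/5*b**2 + 1/5*b + 3/5
  leading term a**2: subtract (25/3*a)·k_3 from a**2 + 4/9*a*b**2 + 31/15*a*b - 8/5*a + 3/5*b**2 + 1/5*b + 3/5 → 4/9*a*b**2 + 41/15*a*b - 3/5*a + 3/5*b**2 + 1/5*b + 3/5
  leading term a*b**2: subtract (100/27*b**2)·k_3 from 4/9*a*b**2 + 41/15*a*b - 3/5*a + 3/5*b**2 + 1/5*b + 3/5 → 41/15*a*b - 3/5*a + 8/27*b**3 + 47/45*b**2 + 1/5*b + 3/5
  leading term a*b: subtract (205/9*b)·k_3 from 41/15*a*b - 3/5*a + 8/27*b**3 + 47/45*b**2 + 1/5*b + 3/5 → -3/5*a + 8/27*b**3 + 43/15*b**2 + 44/15*b + 3/5
  leading term a: subtract (-5)·k_3 from -3/5*a + 8/27*b**3 + 43/15*b**2 + 44/15*b + 3/5 → 8/27*b**3 + 43/15*b**2 + 38/15*b
  leading term b**3: no divisor's leading term divides it; move 8/27*b**3 to the remainder.
  leading term b**2: no divisor's leading term divides it; move 43/15*b**2 to the remainder.
  leading term b: no divisor's leading term divides it; move 38/15*b to the remainder.
  remainder 8/27*b**3 + 43/15*b**2 + 38/15*b ≠ 0; add k_4 = 8/27*b**3 + 43/15*b**2 + 38/15*b to the basis.

The other S-polynomials (S(h_2,k_3), S(h_1,k_4), S(h_2,k_4), S(k_3,k_4)) all reduce to 0 modulo the current basis, so we have a Gröbner basis.
Inter-reduce: drop elements whose leading term is divisible by another's, tail-reduce, and make monic.
Reduced Gröbner basis: {a - 2/3*b - 1, b**3 + 387/40*b**2 + 171/20*b}.

Same reduced basis, so the two generating sets span the same ideal.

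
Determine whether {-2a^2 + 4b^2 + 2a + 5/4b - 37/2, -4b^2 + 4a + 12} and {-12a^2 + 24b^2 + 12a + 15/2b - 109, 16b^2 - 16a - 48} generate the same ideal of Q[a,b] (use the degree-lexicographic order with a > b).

Equality of ideals is decidable: compute both reduced Gröbner bases (unique for the ordering) and check whether they agree.
Buchberger on the first generating set:
f_1 = -2a^2 + 4b^2 + 2a + 5/4b - 37/2, LT = a^2.
f_2 = -4b^2 + 4a + 12, LT = b^2.

The S-polynomials (S(f_1,f_2)) all reduce to 0 modulo the current basis, so we have a Gröbner basis.
Inter-reduce: drop elements whose leading term is divisible by another's, tail-reduce, and make monic.
Reduced Gröbner basis: {a^2 - 3a - 5/8b + 13/4, b^2 - a - 3}.

Buchberger on the second generating set:
h_1 = -12a^2 + 24b^2 + 12a + 15/2b - 109, LT = a^2.
h_2 = 16b^2 - 16a - 48, LT = b^2.

The S-polynomials (S(h_1,h_2)) all reduce to 0 modulo the current basis, so we have a Gröbner basis.
Inter-reduce: drop elements whose leading term is divisible by another's, tail-reduce, and make monic.
Reduced Gröbner basis: {a^2 - 3a - 5/8b + 37/12, b^2 - a - 3}.

These differ, so the ideals are not equal.

No, the ideals differ.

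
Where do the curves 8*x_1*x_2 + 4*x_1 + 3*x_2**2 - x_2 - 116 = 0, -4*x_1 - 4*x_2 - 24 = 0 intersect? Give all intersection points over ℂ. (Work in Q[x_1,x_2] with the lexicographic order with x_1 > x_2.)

{(-2/5, -28/5), (-1, -5)}

Compute a lex Gröbner basis by Buchberger's algorithm.
f_1 = 8*x_1*x_2 + 4*x_1 + 3*x_2**2 - x_2 - 116, LT = x_1*x_2.
f_2 = -4*x_1 - 4*x_2 - 24, LT = x_1.

S(f_1,f_2): lcm = x_1*x_2. S = 1/2*x_1 - 5/8*x_2**2 - 49/8*x_2 - 29/2.
  leading term x_1: subtract (-1/8)·f_2 from 1/2*x_1 - 5/8*x_2**2 - 49/8*x_2 - 29/2 → -5/8*x_2**2 - 53/8*x_2 - 35/2
  leading term x_2**2: no divisor's leading term divides it; move -5/8*x_2**2 to the remainder.
  leading term x_2: no divisor's leading term divides it; move -53/8*x_2 to the remainder.
  leading term 1: no divisor's leading term divides it; move -35/2 to the remainder.
  remainder -5/8*x_2**2 - 53/8*x_2 - 35/2 ≠ 0; add h_3 = -5/8*x_2**2 - 53/8*x_2 - 35/2 to the basis.

The other S-polynomials (S(f_1,h_3), S(f_2,h_3)) all reduce to 0 modulo the current basis, so we have a Gröbner basis.
Inter-reduce: drop elements whose leading term is divisible by another's, tail-reduce, and make monic.
Reduced Gröbner basis: {x_1 + x_2 + 6, x_2**2 + 53/5*x_2 + 28}.

A lex Gröbner basis eliminates variables successively. Here x_2**2 + 53/5*x_2 + 28 depends only on x_2, with roots {-28/5, -5}; lifting each root through the earlier basis elements recovers the full solutions.
  x_2 = -28/5: the earlier basis element becomes x_1 + 2/5 = 0, giving x_1 = -2/5 — point (-2/5, -28/5).
  x_2 = -5: the earlier basis element becomes x_1 + 1 = 0, giving x_1 = -1 — point (-1, -5).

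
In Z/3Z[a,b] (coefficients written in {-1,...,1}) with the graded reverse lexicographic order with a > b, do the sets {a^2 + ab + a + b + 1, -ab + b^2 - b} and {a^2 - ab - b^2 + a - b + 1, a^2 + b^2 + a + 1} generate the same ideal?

Yes, the ideals are equal.

Two ideals are equal iff their reduced Gröbner bases coincide (the reduced basis is unique for a fixed ordering).
Buchberger on the first generating set:
f_1 = a^2 + ab + a + b + 1, LT = a^2.
f_2 = -ab + b^2 - b, LT = ab.

S(f_1,f_2): lcm = a^2b. S = -ab^2 + b^2 + b.
  reduce S modulo (f_1, f_2):
  remainder -b^3 - b^2 + b ≠ 0; add g_3 = -b^3 - b^2 + b to the basis.

The other S-polynomials (S(f_1,g_3), S(f_2,g_3)) all reduce to 0 modulo the current basis, so we have a Gröbner basis.
Inter-reduce: drop elements whose leading term is divisible by another's, tail-reduce, and make monic.
Reduced Gröbner basis: {b^3 + b^2 - b, a^2 + b^2 + a + 1, ab - b^2 + b}.

Buchberger on the second generating set:
h_1 = a^2 - ab - b^2 + a - b + 1, LT = a^2.
h_2 = a^2 + b^2 + a + 1, LT = a^2.

S(h_1,h_2): lcm = a^2. S = -ab + b^2 - b.
  reduce S modulo (h_1, h_2):
  remainder -ab + b^2 - b ≠ 0; add k_3 = -ab + b^2 - b to the basis.

S(h_1,k_3): lcm = a^2b. S = -b^3 - b^2 + b.
  reduce S modulo (h_1, h_2, k_3):
  remainder -b^3 - b^2 + b ≠ 0; add k_4 = -b^3 - b^2 + b to the basis.

The other S-polynomials (S(h_2,k_3), S(h_1,k_4), S(h_2,k_4), S(k_3,k_4)) all reduce to 0 modulo the current basis, so we have a Gröbner basis.
Inter-reduce: drop elements whose leading term is divisible by another's, tail-reduce, and make monic.
Reduced Gröbner basis: {b^3 + b^2 - b, a^2 + b^2 + a + 1, ab - b^2 + b}.

Same reduced basis, so the two generating sets span the same ideal.
The choice of monomial ordering does not affect the verdict — as long as both bases are computed under the same ordering, their equality decides ideal equality.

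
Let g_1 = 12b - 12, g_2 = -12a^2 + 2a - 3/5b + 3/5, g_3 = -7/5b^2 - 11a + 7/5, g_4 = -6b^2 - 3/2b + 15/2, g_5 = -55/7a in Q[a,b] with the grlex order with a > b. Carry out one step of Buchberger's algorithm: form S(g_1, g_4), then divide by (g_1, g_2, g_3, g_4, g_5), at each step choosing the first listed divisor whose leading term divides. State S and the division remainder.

S(g_1, g_4) = -5/4b + 5/4; remainder on division = 0.

lcm(LM(g_1), LM(g_4)) = b^2.
S = (lcm/LT(g_1))·g_1 − (lcm/LT(g_4))·g_4 = -5/4b + 5/4.
Reduce S modulo (g_1, g_2, g_3, g_4, g_5) in that order:
  leading term b: subtract (-5/48)·g_1 from -5/4b + 5/4 → 0
The remainder is 0, so this S-polynomial contributes no new basis element.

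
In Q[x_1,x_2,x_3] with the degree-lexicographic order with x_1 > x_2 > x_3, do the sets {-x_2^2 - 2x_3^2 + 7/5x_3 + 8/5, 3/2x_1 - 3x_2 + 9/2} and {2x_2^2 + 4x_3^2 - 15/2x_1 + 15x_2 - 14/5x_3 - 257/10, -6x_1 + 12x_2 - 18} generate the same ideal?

For a fixed monomial order, each ideal has a unique reduced Gröbner basis; comparing bases decides equality.
Buchberger on the first generating set:
f_1 = -x_2^2 - 2x_3^2 + 7/5x_3 + 8/5, LT = x_2^2.
f_2 = 3/2x_1 - 3x_2 + 9/2, LT = x_1.

The S-polynomials (S(f_1,f_2)) all reduce to 0 modulo the current basis, so we have a Gröbner basis.
Inter-reduce: drop elements whose leading term is divisible by another's, tail-reduce, and make monic.
Reduced Gröbner basis: {x_2^2 + 2x_3^2 - 7/5x_3 - 8/5, x_1 - 2x_2 + 3}.

Buchberger on the second generating set:
h_1 = 2x_2^2 + 4x_3^2 - 15/2x_1 + 15x_2 - 14/5x_3 - 257/10, LT = x_2^2.
h_2 = -6x_1 + 12x_2 - 18, LT = x_1.

The S-polynomials (S(h_1,h_2)) all reduce to 0 modulo the current basis, so we have a Gröbner basis.
Inter-reduce: drop elements whose leading term is divisible by another's, tail-reduce, and make monic.
Reduced Gröbner basis: {x_2^2 + 2x_3^2 - 7/5x_3 - 8/5, x_1 - 2x_2 + 3}.

These coincide, so the ideals are equal.

Yes, the ideals are equal.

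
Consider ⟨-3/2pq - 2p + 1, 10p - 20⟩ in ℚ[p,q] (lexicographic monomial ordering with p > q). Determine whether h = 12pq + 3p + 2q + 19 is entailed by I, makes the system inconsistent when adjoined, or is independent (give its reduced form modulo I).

Adjoining 12pq + 3p + 2q + 19 makes the ideal the whole ring: the system is inconsistent.

First compute the reduced Gröbner basis of I by Buchberger's algorithm.
f_1 = -3/2pq - 2p + 1, LT = pq.
f_2 = 10p - 20, LT = p.

S(f_1,f_2): lcm = pq. S = 4/3p + 2q - ⅔.
  leading term p: subtract (2/15)·f_2 from 4/3p + 2q - ⅔ → 2q + 2
  leading term q: no divisor's leading term divides it; move 2q to the remainder.
  leading term 1: no divisor's leading term divides it; move 2 to the remainder.
  remainder 2q + 2 ≠ 0; add k_3 = 2q + 2 to the basis.

The other S-polynomials (S(f_1,k_3), S(f_2,k_3)) all reduce to 0 modulo the current basis, so we have a Gröbner basis.
Inter-reduce: drop elements whose leading term is divisible by another's, tail-reduce, and make monic.
Reduced Gröbner basis: {p - 2, q + 1}.
Label its elements g_1 = p - 2, g_2 = q + 1.

Reduce h = 12pq + 3p + 2q + 19 modulo G:
  leading term pq: subtract (12q)·g_1 from 12pq + 3p + 2q + 19 → 3p + 26q + 19
  leading term p: subtract (3)·g_1 from 3p + 26q + 19 → 26q + 25
  leading term q: subtract (26)·g_2 from 26q + 25 → -1
  leading term 1: no divisor's leading term divides it; move -1 to the remainder.
  normal form = -1.
The normal form is nonzero, so h ∉ I. Since h minus its normal form lies in I, I + (h) = I + (r) where r = -1; decide whether this ideal is the whole ring.
Here r = -1 is a nonzero constant, hence a unit: 1 ∈ I + (h), the Gröbner basis of I + (h) is {1}, and the enlarged system has no common solution — adjoining h is inconsistent.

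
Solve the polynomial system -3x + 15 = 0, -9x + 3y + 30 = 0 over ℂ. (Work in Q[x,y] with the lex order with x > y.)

{(5, 5)}

Compute a lex Gröbner basis by Buchberger's algorithm.
f_1 = -3x + 15, LT = x.
f_2 = -9x + 3y + 30, LT = x.

S(f_1,f_2): lcm = x. S = 1/3y - 5/3.
  leading term y: no divisor's leading term divides it; move 1/3y to the remainder.
  leading term 1: no divisor's leading term divides it; move -5/3 to the remainder.
  remainder 1/3y - 5/3 ≠ 0; add h_3 = 1/3y - 5/3 to the basis.

The other S-polynomials (S(f_1,h_3), S(f_2,h_3)) all reduce to 0 modulo the current basis, so we have a Gröbner basis.
Inter-reduce: drop elements whose leading term is divisible by another's, tail-reduce, and make monic.
Reduced Gröbner basis: {x - 5, y - 5}.

The lex basis is triangular: the last element involves only y. Solving y - 5 = 0 gives y ∈ {5}; substituting each value into the earlier elements determines the remaining variables.
  y = 5: the earlier basis element becomes x - 5 = 0, giving x = 5 — point (5, 5).
Zero-dimensionality of the ideal guarantees finitely many solutions over ℂ.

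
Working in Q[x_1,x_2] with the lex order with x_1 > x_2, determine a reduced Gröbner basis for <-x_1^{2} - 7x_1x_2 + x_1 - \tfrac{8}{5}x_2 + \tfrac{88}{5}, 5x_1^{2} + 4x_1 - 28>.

The reduced Gröbner basis is the canonical form of the ideal for this ordering.

f_1 = -x_1^{2} - 7x_1x_2 + x_1 - \tfrac{8}{5}x_2 + \tfrac{88}{5}, LT = x_1^{2}.
f_2 = 5x_1^{2} + 4x_1 - 28, LT = x_1^{2}.

S(f_1,f_2): lcm = x_1^{2}. S = 7x_1x_2 - \tfrac{9}{5}x_1 + \tfrac{8}{5}x_2 - 12.
  reduce S modulo (f_1, f_2):
  remainder 7x_1x_2 - \tfrac{9}{5}x_1 + \tfrac{8}{5}x_2 - 12 ≠ 0; add g_3 = 7x_1x_2 - \tfrac{9}{5}x_1 + \tfrac{8}{5}x_2 - 12 to the basis.

S(f_1,g_3): lcm = x_1^{2}x_2. S = \tfrac{9}{35}x_1^{2} + 7x_1x_2^{2} - \tfrac{43}{35}x_1x_2 + \tfrac{12}{7}x_1 + \tfrac{8}{5}x_2^{2} - \tfrac{88}{5}x_2.
  reduce S modulo (f_1, f_2, g_3):
  remainder \tfrac{2028}{1225}x_1 - \tfrac{1404}{245}x_2 + \tfrac{2964}{1225} ≠ 0; add g_4 = \tfrac{2028}{1225}x_1 - \tfrac{1404}{245}x_2 + \tfrac{2964}{1225} to the basis.

S(g_3,g_4): lcm = x_1x_2. S = -\tfrac{9}{35}x_1 + \tfrac{45}{13}x_2^{2} - \tfrac{561}{455}x_2 - \tfrac{12}{7}.
  reduce S modulo (f_1, f_2, g_3, g_4):
  remainder \tfrac{45}{13}x_2^{2} - \tfrac{138}{65}x_2 - \tfrac{87}{65} ≠ 0; add g_5 = \tfrac{45}{13}x_2^{2} - \tfrac{138}{65}x_2 - \tfrac{87}{65} to the basis.

The other S-polynomials (S(f_2,g_3), S(f_1,g_4), S(f_2,g_4), S(f_1,g_5), S(f_2,g_5), S(g_3,g_5), S(g_4,g_5)) all reduce to 0 modulo the current basis, so we have a Gröbner basis.
Inter-reduce: drop elements whose leading term is divisible by another's, tail-reduce, and make monic.

G = {x_1 - \tfrac{45}{13}x_2 + \tfrac{19}{13}, x_2^{2} - \tfrac{46}{75}x_2 - \tfrac{29}{75}}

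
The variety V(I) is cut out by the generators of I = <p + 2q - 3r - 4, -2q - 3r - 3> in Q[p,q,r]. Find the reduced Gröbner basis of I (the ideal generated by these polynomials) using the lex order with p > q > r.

f_1 = p + 2q - 3r - 4, LT = p.
f_2 = -2q - 3r - 3, LT = q.

The S-polynomials (S(f_1,f_2)) all reduce to 0 modulo the current basis, so we have a Gröbner basis.

G = {p - 6r - 7, q + 3/2r + 3/2}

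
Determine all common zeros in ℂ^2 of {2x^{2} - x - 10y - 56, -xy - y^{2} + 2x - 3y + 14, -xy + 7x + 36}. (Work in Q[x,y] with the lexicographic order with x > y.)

{(-4, -2)}

Compute a lex Gröbner basis by Buchberger's algorithm.
f_1 = 2x^{2} - x - 10y - 56, LT = x^{2}.
f_2 = -xy + 2x - y^{2} - 3y + 14, LT = xy.
f_3 = -xy + 7x + 36, LT = xy.

S(f_1,f_2): lcm = x^{2}y. S = 2x^{2} - xy^{2} - \tfrac{7}{2}xy + 14x - 5y^{2} - 28y.
  leading term x^{2}: subtract (1)·f_1 from 2x^{2} - xy^{2} - \tfrac{7}{2}xy + 14x - 5y^{2} - 28y → -xy^{2} - \tfrac{7}{2}xy + 15x - 5y^{2} - 18y + 56
  leading term xy^{2}: subtract (y)·f_2 from -xy^{2} - \tfrac{7}{2}xy + 15x - 5y^{2} - 18y + 56 → -\tfrac{11}{2}xy + 15x + y^{3} - 2y^{2} - 32y + 56
  leading term xy: subtract (\tfrac{11}{2})·f_2 from -\tfrac{11}{2}xy + 15x + y^{3} - 2y^{2} - 32y + 56 → 4x + y^{3} + \tfrac{7}{2}y^{2} - \tfrac{31}{2}y - 21
  leading term x: no divisor's leading term divides it; move 4x to the remainder.
  leading term y^{3}: no divisor's leading term divides it; move y^{3} to the remainder.
  leading term y^{2}: no divisor's leading term divides it; move \tfrac{7}{2}y^{2} to the remainder.
  leading term y: no divisor's leading term divides it; move -\tfrac{31}{2}y to the remainder.
  leading term 1: no divisor's leading term divides it; move -21 to the remainder.
  remainder 4x + y^{3} + \tfrac{7}{2}y^{2} - \tfrac{31}{2}y - 21 ≠ 0; add h_4 = 4x + y^{3} + \tfrac{7}{2}y^{2} - \tfrac{31}{2}y - 21 to the basis.

S(f_1,f_3): lcm = x^{2}y. S = 7x^{2} - \tfrac{1}{2}xy + 36x - 5y^{2} - 28y.
  leading term x^{2}: subtract (\tfrac{7}{2})·f_1 from 7x^{2} - \tfrac{1}{2}xy + 36x - 5y^{2} - 28y → -\tfrac{1}{2}xy + \tfrac{79}{2}x - 5y^{2} + 7y + 196
  leading term xy: subtract (\tfrac{1}{2})·f_2 from -\tfrac{1}{2}xy + \tfrac{79}{2}x - 5y^{2} + 7y + 196 → \tfrac{77}{2}x - \tfrac{9}{2}y^{2} + \tfrac{17}{2}y + 189
  leading term x: subtract (\tfrac{77}{8})·h_4 from \tfrac{77}{2}x - \tfrac{9}{2}y^{2} + \tfrac{17}{2}y + 189 → -\tfrac{77}{8}y^{3} - \tfrac{611}{16}y^{2} + \tfrac{2523}{16}y + \tfrac{3129}{8}
  leading term y^{3}: no divisor's leading term divides it; move -\tfrac{77}{8}y^{3} to the remainder.
  leading term y^{2}: no divisor's leading term divides it; move -\tfrac{611}{16}y^{2} to the remainder.
  leading term y: no divisor's leading term divides it; move \tfrac{2523}{16}y to the remainder.
  leading term 1: no divisor's leading term divides it; move \tfrac{3129}{8} to the remainder.
  remainder -\tfrac{77}{8}y^{3} - \tfrac{611}{16}y^{2} + \tfrac{2523}{16}y + \tfrac{3129}{8} ≠ 0; add h_5 = -\tfrac{77}{8}y^{3} - \tfrac{611}{16}y^{2} + \tfrac{2523}{16}y + \tfrac{3129}{8} to the basis.

S(f_2,f_3): lcm = xy. S = 5x + y^{2} + 3y + 22.
  leading term x: subtract (\tfrac{5}{4})·h_4 from 5x + y^{2} + 3y + 22 → -\tfrac{5}{4}y^{3} - \tfrac{27}{8}y^{2} + \tfrac{179}{8}y + \tfrac{193}{4}
  leading term y^{3}: subtract (\tfrac{10}{77})·h_5 from -\tfrac{5}{4}y^{3} - \tfrac{27}{8}y^{2} + \tfrac{179}{8}y + \tfrac{193}{4} → \tfrac{122}{77}y^{2} + \tfrac{146}{77}y - \tfrac{28}{11}
  leading term y^{2}: no divisor's leading term divides it; move \tfrac{122}{77}y^{2} to the remainder.
  leading term y: no divisor's leading term divides it; move \tfrac{146}{77}y to the remainder.
  leading term 1: no divisor's leading term divides it; move -\tfrac{28}{11} to the remainder.
  remainder \tfrac{122}{77}y^{2} + \tfrac{146}{77}y - \tfrac{28}{11} ≠ 0; add h_6 = \tfrac{122}{77}y^{2} + \tfrac{146}{77}y - \tfrac{28}{11} to the basis.

S(f_1,h_4): lcm = x^{2}. S = -\tfrac{1}{4}xy^{3} - \tfrac{7}{8}xy^{2} + \tfrac{31}{8}xy + \tfrac{19}{4}x - 5y - 28.
  leading term xy^{3}: subtract (\tfrac{1}{4}y^{2})·f_2 from -\tfrac{1}{4}xy^{3} - \tfrac{7}{8}xy^{2} + \tfrac{31}{8}xy + \tfrac{19}{4}x - 5y - 28 → -\tfrac{11}{8}xy^{2} + \tfrac{31}{8}xy + \tfrac{19}{4}x + \tfrac{1}{4}y^{4} + \tfrac{3}{4}y^{3} - \tfrac{7}{2}y^{2} - 5y - 28
  leading term xy^{2}: subtract (\tfrac{11}{8}y)·f_2 from -\tfrac{11}{8}xy^{2} + \tfrac{31}{8}xy + \tfrac{19}{4}x + \tfrac{1}{4}y^{4} + \tfrac{3}{4}y^{3} - \tfrac{7}{2}y^{2} - 5y - 28 → \tfrac{9}{8}xy + \tfrac{19}{4}x + \tfrac{1}{4}y^{4} + \tfrac{17}{8}y^{3} + \tfrac{5}{8}y^{2} - \tfrac{97}{4}y - 28
  leading term xy: subtract (-\tfrac{9}{8})·f_2 from \tfrac{9}{8}xy + \tfrac{19}{4}x + \tfrac{1}{4}y^{4} + \tfrac{17}{8}y^{3} + \tfrac{5}{8}y^{2} - \tfrac{97}{4}y - 28 → 7x + \tfrac{1}{4}y^{4} + \tfrac{17}{8}y^{3} - \tfrac{1}{2}y^{2} - \tfrac{221}{8}y - \tfrac{49}{4}
  leading term x: subtract (\tfrac{7}{4})·h_4 from 7x + \tfrac{1}{4}y^{4} + \tfrac{17}{8}y^{3} - \tfrac{1}{2}y^{2} - \tfrac{221}{8}y - \tfrac{49}{4} → \tfrac{1}{4}y^{4} + \tfrac{3}{8}y^{3} - \tfrac{53}{8}y^{2} - \tfrac{1}{2}y + \tfrac{49}{2}
  leading term y^{4}: subtract (-\tfrac{2}{77}y)·h_5 from \tfrac{1}{4}y^{4} + \tfrac{3}{8}y^{3} - \tfrac{53}{8}y^{2} - \tfrac{1}{2}y + \tfrac{49}{2} → -\tfrac{95}{154}y^{3} - \tfrac{779}{308}y^{2} + \tfrac{425}{44}y + \tfrac{49}{2}
  leading term y^{3}: subtract (\tfrac{380}{5929})·h_5 from -\tfrac{95}{154}y^{3} - \tfrac{779}{308}y^{2} + \tfrac{425}{44}y + \tfrac{49}{2} → -\tfrac{969}{11858}y^{2} - \tfrac{5305}{11858}y - \tfrac{481}{847}
  leading term y^{2}: subtract (-\tfrac{969}{18788})·h_6 from -\tfrac{969}{11858}y^{2} - \tfrac{5305}{11858}y - \tfrac{481}{847} → -\tfrac{1642}{4697}y - \tfrac{3284}{4697}
  leading term y: no divisor's leading term divides it; move -\tfrac{1642}{4697}y to the remainder.
  leading term 1: no divisor's leading term divides it; move -\tfrac{3284}{4697} to the remainder.
  remainder -\tfrac{1642}{4697}y - \tfrac{3284}{4697} ≠ 0; add h_7 = -\tfrac{1642}{4697}y - \tfrac{3284}{4697} to the basis.

The other S-polynomials (S(f_2,h_4), S(f_3,h_4), S(f_1,h_5), S(f_2,h_5), S(f_3,h_5), S(h_4,h_5), S(f_1,h_6), S(f_2,h_6), S(f_3,h_6), S(h_4,h_6), S(h_5,h_6), S(f_1,h_7), S(f_2,h_7), S(f_3,h_7), S(h_4,h_7), S(h_5,h_7), S(h_6,h_7)) all reduce to 0 modulo the current basis, so we have a Gröbner basis.
Inter-reduce: drop elements whose leading term is divisible by another's, tail-reduce, and make monic.
Reduced Gröbner basis: {x + 4, y + 2}.

Since the basis is lex-ordered, y + 2 is univariate in y. Its roots are {-2}. Back-substituting each root into the other basis elements fixes the other coordinates.
  y = -2: the earlier basis element becomes x + 4 = 0, giving x = -4 — point (-4, -2).
Check: every point annihilates each of the original generators.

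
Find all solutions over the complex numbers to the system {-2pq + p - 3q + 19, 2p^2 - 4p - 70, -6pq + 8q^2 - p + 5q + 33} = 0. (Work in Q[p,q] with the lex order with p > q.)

Compute a lex Gröbner basis by Buchberger's algorithm.
f_1 = -2pq + p - 3q + 19, LT = pq.
f_2 = 2p^2 - 4p - 70, LT = p^2.
f_3 = -6pq - p + 8q^2 + 5q + 33, LT = pq.

S(f_1,f_2): lcm = p^2q. S = -1/2p^2 + 7/2pq - 19/2p + 35q.
  leading term p^2: subtract (-1/4)·f_2 from -1/2p^2 + 7/2pq - 19/2p + 35q → 7/2pq - 21/2p + 35q - 35/2
  leading term pq: subtract (-7/4)·f_1 from 7/2pq - 21/2p + 35q - 35/2 → -35/4p + 119/4q + 63/4
  leading term p: no divisor's leading term divides it; move -35/4p to the remainder.
  leading term q: no divisor's leading term divides it; move 119/4q to the remainder.
  leading term 1: no divisor's leading term divides it; move 63/4 to the remainder.
  remainder -35/4p + 119/4q + 63/4 ≠ 0; add h_4 = -35/4p + 119/4q + 63/4 to the basis.

S(f_1,f_3): lcm = pq. S = -2/3p + 4/3q^2 + 7/3q - 4.
  leading term p: subtract (8/105)·h_4 from -2/3p + 4/3q^2 + 7/3q - 4 → 4/3q^2 + 1/15q - 26/5
  leading term q^2: no divisor's leading term divides it; move 4/3q^2 to the remainder.
  leading term q: no divisor's leading term divides it; move 1/15q to the remainder.
  leading term 1: no divisor's leading term divides it; move -26/5 to the remainder.
  remainder 4/3q^2 + 1/15q - 26/5 ≠ 0; add h_5 = 4/3q^2 + 1/15q - 26/5 to the basis.

S(f_2,f_3): lcm = p^2q. S = -1/6p^2 + 4/3pq^2 - 7/6pq + 11/2p - 35q.
  leading term p^2: subtract (-1/12)·f_2 from -1/6p^2 + 4/3pq^2 - 7/6pq + 11/2p - 35q → 4/3pq^2 - 7/6pq + 31/6p - 35q - 35/6
  leading term pq^2: subtract (-2/3q)·f_1 from 4/3pq^2 - 7/6pq + 31/6p - 35q - 35/6 → -1/2pq + 31/6p - 2q^2 - 67/3q - 35/6
  leading term pq: subtract (1/4)·f_1 from -1/2pq + 31/6p - 2q^2 - 67/3q - 35/6 → 59/12p - 2q^2 - 259/12q - 127/12
  leading term p: subtract (-59/105)·h_4 from 59/12p - 2q^2 - 259/12q - 127/12 → -2q^2 - 73/15q - 26/15
  leading term q^2: subtract (-3/2)·h_5 from -2q^2 - 73/15q - 26/15 → -143/30q - 143/15
  leading term q: no divisor's leading term divides it; move -143/30q to the remainder.
  leading term 1: no divisor's leading term divides it; move -143/15 to the remainder.
  remainder -143/30q - 143/15 ≠ 0; add h_6 = -143/30q - 143/15 to the basis.

The other S-polynomials (S(f_1,h_4), S(f_2,h_4), S(f_3,h_4), S(f_1,h_5), S(f_2,h_5), S(f_3,h_5), S(h_4,h_5), S(f_1,h_6), S(f_2,h_6), S(f_3,h_6), S(h_4,h_6), S(h_5,h_6)) all reduce to 0 modulo the current basis, so we have a Gröbner basis.
Inter-reduce: drop elements whose leading term is divisible by another's, tail-reduce, and make monic.
Reduced Gröbner basis: {p + 5, q + 2}.

Elimination: the polynomial q + 2 lies in the elimination ideal for q, so q ∈ {-2}. For each such q, the remaining basis elements (now univariate) give the rest of the solution.
  q = -2: the earlier basis element becomes p + 5 = 0, giving p = -5 — point (-5, -2).
Each listed point satisfies every original equation (direct substitution).

{(-5, -2)}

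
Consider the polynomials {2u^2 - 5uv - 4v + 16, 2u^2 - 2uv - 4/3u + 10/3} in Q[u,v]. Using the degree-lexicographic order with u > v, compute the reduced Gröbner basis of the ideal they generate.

G = {u^2 - 10/9u + 4/3v - 23/9, uv - 4/9u + 4/3v - 38/9, v^2 + 49/18u + 1/12v - 62/9}

f_1 = 2u^2 - 5uv - 4v + 16, LT = u^2.
f_2 = 2u^2 - 2uv - 4/3u + 10/3, LT = u^2.

S(f_1,f_2): lcm = u^2. S = -3/2uv + 2/3u - 2v + 19/3.
  reduce S modulo (f_1, f_2):
  remainder -3/2uv + 2/3u - 2v + 19/3 ≠ 0; add g_3 = -3/2uv + 2/3u - 2v + 19/3 to the basis.

S(f_1,g_3): lcm = u^2v. S = -5/2uv^2 + 4/9u^2 - 4/3uv - 2v^2 + 38/9u + 8v.
  reduce S modulo (f_1, f_2, g_3):
  remainder 4/3v^2 + 98/27u + 1/9v - 248/27 ≠ 0; add g_4 = 4/3v^2 + 98/27u + 1/9v - 248/27 to the basis.

The other S-polynomials (S(f_2,g_3), S(f_1,g_4), S(f_2,g_4), S(g_3,g_4)) all reduce to 0 modulo the current basis, so we have a Gröbner basis.
Inter-reduce: drop elements whose leading term is divisible by another's, tail-reduce, and make monic.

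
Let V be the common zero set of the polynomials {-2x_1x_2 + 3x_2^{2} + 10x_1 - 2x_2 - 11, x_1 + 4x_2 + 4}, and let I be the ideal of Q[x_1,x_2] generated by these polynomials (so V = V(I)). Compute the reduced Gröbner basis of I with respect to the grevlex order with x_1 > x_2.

The reduced Gröbner basis is the canonical form of the ideal for this ordering.

f_1 = -2x_1x_2 + 3x_2^{2} + 10x_1 - 2x_2 - 11, LT = x_1x_2.
f_2 = x_1 + 4x_2 + 4, LT = x_1.

S(f_1,f_2): lcm = x_1x_2. S = -\tfrac{11}{2}x_2^{2} - 5x_1 - 3x_2 + \tfrac{11}{2}.
  leading term x_2^{2}: no divisor's leading term divides it; move -\tfrac{11}{2}x_2^{2} to the remainder.
  leading term x_1: subtract (-5)·f_2 from -5x_1 - 3x_2 + \tfrac{11}{2} → 17x_2 + \tfrac{51}{2}
  leading term x_2: no divisor's leading term divides it; move 17x_2 to the remainder.
  leading term 1: no divisor's leading term divides it; move \tfrac{51}{2} to the remainder.
  remainder -\tfrac{11}{2}x_2^{2} + 17x_2 + \tfrac{51}{2} ≠ 0; add g_3 = -\tfrac{11}{2}x_2^{2} + 17x_2 + \tfrac{51}{2} to the basis.

The other S-polynomials (S(f_1,g_3), S(f_2,g_3)) all reduce to 0 modulo the current basis, so we have a Gröbner basis.
Inter-reduce: drop elements whose leading term is divisible by another's, tail-reduce, and make monic.

G = {x_2^{2} - \tfrac{34}{11}x_2 - \tfrac{51}{11}, x_1 + 4x_2 + 4}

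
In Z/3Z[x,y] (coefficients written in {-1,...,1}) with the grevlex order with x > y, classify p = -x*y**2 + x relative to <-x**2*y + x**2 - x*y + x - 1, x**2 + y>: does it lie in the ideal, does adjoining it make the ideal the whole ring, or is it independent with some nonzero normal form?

First compute the reduced Gröbner basis of I by Buchberger's algorithm.
f_1 = -x**2*y + x**2 - x*y + x - 1, LT = x**2*y.
f_2 = x**2 + y, LT = x**2.

S(f_1,f_2): lcm = x**2*y. S = -x**2 + x*y - y**2 - x + 1.
  leading term x**2: subtract (-1)·f_2 from -x**2 + x*y - y**2 - x + 1 → x*y - y**2 - x + y + 1
  leading term x*y: no divisor's leading term divides it; move x*y to the remainder.
  leading term y**2: no divisor's leading term divides it; move -y**2 to the remainder.
  leading term x: no divisor's leading term divides it; move -x to the remainder.
  leading term y: no divisor's leading term divides it; move y to the remainder.
  leading term 1: no divisor's leading term divides it; move 1 to the remainder.
  remainder x*y - y**2 - x + y + 1 ≠ 0; add h_3 = x*y - y**2 - x + y + 1 to the basis.

S(f_1,h_3): lcm = x**2*y. S = x*y**2 + x + 1.
  leading term x*y**2: subtract (y)·h_3 from x*y**2 + x + 1 → y**3 + x*y - y**2 + x - y + 1
  leading term y**3: no divisor's leading term divides it; move y**3 to the remainder.
  leading term x*y: subtract (1)·h_3 from x*y - y**2 + x - y + 1 → -x + y
  leading term x: no divisor's leading term divides it; move -x to the remainder.
  leading term y: no divisor's leading term divides it; move y to the remainder.
  remainder y**3 - x + y ≠ 0; add h_4 = y**3 - x + y to the basis.

The other S-polynomials (S(f_2,h_3), S(f_1,h_4), S(f_2,h_4), S(h_3,h_4)) all reduce to 0 modulo the current basis, so we have a Gröbner basis.
Inter-reduce: drop elements whose leading term is divisible by another's, tail-reduce, and make monic.
Reduced Gröbner basis: {y**3 - x + y, x**2 + y, x*y - y**2 - x + y + 1}.
Label its elements g_1 = y**3 - x + y, g_2 = x**2 + y, g_3 = x*y - y**2 - x + y + 1.

Reduce p = -x*y**2 + x modulo G:
  leading term x*y**2: subtract (-y)·g_3 from -x*y**2 + x → -y**3 - x*y + y**2 + x + y
  leading term y**3: subtract (-1)·g_1 from -y**3 - x*y + y**2 + x + y → -x*y + y**2 - y
  leading term x*y: subtract (-1)·g_3 from -x*y + y**2 - y → -x + 1
  leading term x: no divisor's leading term divides it; move -x to the remainder.
  leading term 1: no divisor's leading term divides it; move 1 to the remainder.
  normal form = -x + 1.
The normal form is nonzero, so p ∉ I. Since p minus its normal form lies in I, I + (p) = I + (r) where r = -x + 1; decide whether this ideal is the whole ring.
Run Buchberger on G together with r (pairs among the g_i already reduce to 0 since G is a Gröbner basis):
g_1 = y**3 - x + y, LT = y**3.
g_2 = x**2 + y, LT = x**2.
g_3 = x*y - y**2 - x + y + 1, LT = x*y.
r = -x + 1, LT = x.

S(g_2,r): lcm = x**2. S = x + y.
  leading term x: subtract (-1)·r from x + y → y + 1
  leading term y: no divisor's leading term divides it; move y to the remainder.
  leading term 1: no divisor's leading term divides it; move 1 to the remainder.
  remainder y + 1 ≠ 0; add m_5 = y + 1 to the basis.

The other S-polynomials (S(g_1,g_2), S(g_1,g_3), S(g_1,r), S(g_2,g_3), S(g_3,r), S(g_1,m_5), S(g_2,m_5), S(g_3,m_5), S(r,m_5)) all reduce to 0 modulo the current basis, so we have a Gröbner basis.
Inter-reduce: drop elements whose leading term is divisible by another's, tail-reduce, and make monic.
Reduced Gröbner basis: {x - 1, y + 1}.
The reduced Gröbner basis of I + (p) is {x - 1, y + 1} ≠ {1}, a proper ideal, so the enlarged system stays consistent: p is independent of I, with normal form -x + 1.

Ideal membership is decidable via reduction modulo a Gröbner basis.

-x*y**2 + x is independent of I; its normal form modulo I is -x + 1.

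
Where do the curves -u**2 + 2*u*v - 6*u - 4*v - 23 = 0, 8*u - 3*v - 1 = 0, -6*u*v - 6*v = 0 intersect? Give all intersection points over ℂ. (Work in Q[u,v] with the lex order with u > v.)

Compute a lex Gröbner basis by Buchberger's algorithm.
f_1 = -u**2 + 2*u*v - 6*u - 4*v - 23, LT = u**2.
f_2 = 8*u - 3*v - 1, LT = u.
f_3 = -6*u*v - 6*v, LT = u*v.

S(f_1,f_2): lcm = u**2. S = -13/8*u*v + 49/8*u + 4*v + 23.
  leading term u*v: subtract (-13/64*v)·f_2 from -13/8*u*v + 49/8*u + 4*v + 23 → 49/8*u - 39/64*v**2 + 243/64*v + 23
  leading term u: subtract (49/64)·f_2 from 49/8*u - 39/64*v**2 + 243/64*v + 23 → -39/64*v**2 + 195/32*v + 1521/64
  leading term v**2: no divisor's leading term divides it; move -39/64*v**2 to the remainder.
  leading term v: no divisor's leading term divides it; move 195/32*v to the remainder.
  leading term 1: no divisor's leading term divides it; move 1521/64 to the remainder.
  remainder -39/64*v**2 + 195/32*v + 1521/64 ≠ 0; add h_4 = -39/64*v**2 + 195/32*v + 1521/64 to the basis.

S(f_1,f_3): lcm = u**2*v. S = -2*u*v**2 + 5*u*v + 4*v**2 + 23*v.
  leading term u*v**2: subtract (-1/4*v**2)·f_2 from -2*u*v**2 + 5*u*v + 4*v**2 + 23*v → 5*u*v - 3/4*v**3 + 15/4*v**2 + 23*v
  leading term u*v: subtract (5/8*v)·f_2 from 5*u*v - 3/4*v**3 + 15/4*v**2 + 23*v → -3/4*v**3 + 45/8*v**2 + 189/8*v
  leading term v**3: subtract (16/13*v)·h_4 from -3/4*v**3 + 45/8*v**2 + 189/8*v → -15/8*v**2 - 45/8*v
  leading term v**2: subtract (40/13)·h_4 from -15/8*v**2 - 45/8*v → -195/8*v - 585/8
  leading term v: no divisor's leading term divides it; move -195/8*v to the remainder.
  leading term 1: no divisor's leading term divides it; move -585/8 to the remainder.
  remainder -195/8*v - 585/8 ≠ 0; add h_5 = -195/8*v - 585/8 to the basis.

S(f_2,f_3): lcm = u*v. S = -3/8*v**2 - 9/8*v.
  leading term v**2: subtract (8/13)·h_4 from -3/8*v**2 - 9/8*v → -39/8*v - 117/8
  leading term v: subtract (1/5)·h_5 from -39/8*v - 117/8 → 0
  remainder 0.

S(f_1,h_4): leading monomials are coprime, so the S-polynomial reduces to 0 (Buchberger's first criterion).
S(f_2,h_4): leading monomials are coprime, so the S-polynomial reduces to 0 (Buchberger's first criterion).
S(f_3,h_4): lcm = u*v**2. S = 10*u*v + 39*u + v**2.
  leading term u*v: subtract (5/4*v)·f_2 from 10*u*v + 39*u + v**2 → 39*u + 19/4*v**2 + 5/4*v
  leading term u: subtract (39/8)·f_2 from 39*u + 19/4*v**2 + 5/4*v → 19/4*v**2 + 127/8*v + 39/8
  leading term v**2: subtract (-304/39)·h_4 from 19/4*v**2 + 127/8*v + 39/8 → 507/8*v + 1521/8
  leading term v: subtract (-13/5)·h_5 from 507/8*v + 1521/8 → 0
  remainder 0.

S(f_1,h_5): leading monomials are coprime, so the S-polynomial reduces to 0 (Buchberger's first criterion).
S(f_2,h_5): leading monomials are coprime, so the S-polynomial reduces to 0 (Buchberger's first criterion).
S(f_3,h_5): lcm = u*v. S = -3*u + v.
  leading term u: subtract (-3/8)·f_2 from -3*u + v → -1/8*v - 3/8
  leading term v: subtract (1/195)·h_5 from -1/8*v - 3/8 → 0
  remainder 0.

S(h_4,h_5): lcm = v**2. S = -13*v - 39.
  leading term v: subtract (8/15)·h_5 from -13*v - 39 → 0
  remainder 0.

Every S-polynomial of the final basis reduces to 0, so we have a Gröbner basis.
Inter-reduce: drop elements whose leading term is divisible by another's, tail-reduce, and make monic.
Reduced Gröbner basis: {u + 1, v + 3}.

A lex Gröbner basis eliminates variables successively. Here v + 3 depends only on v, with roots {-3}; lifting each root through the earlier basis elements recovers the full solutions.
  v = -3: the earlier basis element becomes u + 1 = 0, giving u = -1 — point (-1, -3).
Substituting each solution back into the original system confirms all equations vanish.

{(-1, -3)}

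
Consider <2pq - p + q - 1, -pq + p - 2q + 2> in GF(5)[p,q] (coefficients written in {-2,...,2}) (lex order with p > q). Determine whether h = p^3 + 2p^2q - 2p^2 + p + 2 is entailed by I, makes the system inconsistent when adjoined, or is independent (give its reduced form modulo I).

p^3 + 2p^2q - 2p^2 + p + 2 is independent of I; its normal form modulo I is -2q - 1.

First compute the reduced Gröbner basis of I by Buchberger's algorithm.
f_1 = 2pq - p + q - 1, LT = pq.
f_2 = -pq + p - 2q + 2, LT = pq.

S(f_1,f_2): lcm = pq. S = -2p + q - 1.
  leading term p: no divisor's leading term divides it; move -2p to the remainder.
  leading term q: no divisor's leading term divides it; move q to the remainder.
  leading term 1: no divisor's leading term divides it; move -1 to the remainder.
  remainder -2p + q - 1 ≠ 0; add k_3 = -2p + q - 1 to the basis.

S(f_1,k_3): lcm = pq. S = 2p - 2q^2 + 2.
  leading term p: subtract (-1)·k_3 from 2p - 2q^2 + 2 → -2q^2 + q + 1
  leading term q^2: no divisor's leading term divides it; move -2q^2 to the remainder.
  leading term q: no divisor's leading term divides it; move q to the remainder.
  leading term 1: no divisor's leading term divides it; move 1 to the remainder.
  remainder -2q^2 + q + 1 ≠ 0; add k_4 = -2q^2 + q + 1 to the basis.

S(f_2,k_3): lcm = pq. S = -p - 2q^2 - q - 2.
  leading term p: subtract (-2)·k_3 from -p - 2q^2 - q - 2 → -2q^2 + q + 1
  leading term q^2: subtract (1)·k_4 from -2q^2 + q + 1 → 0
  remainder 0.

S(f_1,k_4): lcm = pq^2. S = -2p - 2q^2 + 2q.
  leading term p: subtract (1)·k_3 from -2p - 2q^2 + 2q → -2q^2 + q + 1
  leading term q^2: subtract (1)·k_4 from -2q^2 + q + 1 → 0
  remainder 0.

S(f_2,k_4): lcm = pq^2. S = 2pq - 2p + 2q^2 - 2q.
  leading term pq: subtract (1)·f_1 from 2pq - 2p + 2q^2 - 2q → -p + 2q^2 + 2q + 1
  leading term p: subtract (-2)·k_3 from -p + 2q^2 + 2q + 1 → 2q^2 - q - 1
  leading term q^2: subtract (-1)·k_4 from 2q^2 - q - 1 → 0
  remainder 0.

S(k_3,k_4): leading monomials are coprime, so the S-polynomial reduces to 0 (Buchberger's first criterion).
Every S-polynomial of the final basis reduces to 0, so we have a Gröbner basis.
Inter-reduce: drop elements whose leading term is divisible by another's, tail-reduce, and make monic.
Reduced Gröbner basis: {p + 2q - 2, q^2 + 2q + 2}.
Label its elements g_1 = p + 2q - 2, g_2 = q^2 + 2q + 2.

Reduce h = p^3 + 2p^2q - 2p^2 + p + 2 modulo G:
  leading term p^3: subtract (p^2)·g_1 from p^3 + 2p^2q - 2p^2 + p + 2 → p + 2
  leading term p: subtract (1)·g_1 from p + 2 → -2q - 1
  leading term q: no divisor's leading term divides it; move -2q to the remainder.
  leading term 1: no divisor's leading term divides it; move -1 to the remainder.
  normal form = -2q - 1.
The normal form is nonzero, so h ∉ I. Since h minus its normal form lies in I, I + (h) = I + (r) where r = -2q - 1; decide whether this ideal is the whole ring.
Run Buchberger on G together with r (pairs among the g_i already reduce to 0 since G is a Gröbner basis):
g_1 = p + 2q - 2, LT = p.
g_2 = q^2 + 2q + 2, LT = q^2.
r = -2q - 1, LT = q.

S(g_1,g_2): leading monomials are coprime, so the S-polynomial reduces to 0 (Buchberger's first criterion).
S(g_1,r): leading monomials are coprime, so the S-polynomial reduces to 0 (Buchberger's first criterion).
S(g_2,r): lcm = q^2. S = -q + 2.
  leading term q: subtract (-2)·r from -q + 2 → 0
  remainder 0.

Every S-polynomial of the final basis reduces to 0, so we have a Gröbner basis.
Inter-reduce: drop elements whose leading term is divisible by another's, tail-reduce, and make monic.
Reduced Gröbner basis: {p + 2, q - 2}.
The reduced Gröbner basis of I + (h) is {p + 2, q - 2} ≠ {1}, a proper ideal, so the enlarged system stays consistent: h is independent of I, with normal form -2q - 1.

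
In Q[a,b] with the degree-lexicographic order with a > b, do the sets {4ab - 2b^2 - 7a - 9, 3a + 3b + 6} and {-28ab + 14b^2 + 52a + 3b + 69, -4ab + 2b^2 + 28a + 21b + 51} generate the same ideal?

Yes, the ideals are equal.

Equality of ideals is decidable: compute both reduced Gröbner bases (unique for the ordering) and check whether they agree.
Buchberger on the first generating set:
f_1 = 4ab - 2b^2 - 7a - 9, LT = ab.
f_2 = 3a + 3b + 6, LT = a.

S(f_1,f_2): lcm = ab. S = -3/2b^2 - 7/4a - 2b - 9/4.
  leading term b^2: no divisor's leading term divides it; move -3/2b^2 to the remainder.
  leading term a: subtract (-7/12)·f_2 from -7/4a - 2b - 9/4 → -1/4b + 5/4
  leading term b: no divisor's leading term divides it; move -1/4b to the remainder.
  leading term 1: no divisor's leading term divides it; move 5/4 to the remainder.
  remainder -3/2b^2 - 1/4b + 5/4 ≠ 0; add g_3 = -3/2b^2 - 1/4b + 5/4 to the basis.

The other S-polynomials (S(f_1,g_3), S(f_2,g_3)) all reduce to 0 modulo the current basis, so we have a Gröbner basis.
Inter-reduce: drop elements whose leading term is divisible by another's, tail-reduce, and make monic.
Reduced Gröbner basis: {b^2 + 1/6b - 5/6, a + b + 2}.

Buchberger on the second generating set:
h_1 = -28ab + 14b^2 + 52a + 3b + 69, LT = ab.
h_2 = -4ab + 2b^2 + 28a + 21b + 51, LT = ab.

S(h_1,h_2): lcm = ab. S = 36/7a + 36/7b + 72/7.
  leading term a: no divisor's leading term divides it; move 36/7a to the remainder.
  leading term b: no divisor's leading term divides it; move 36/7b to the remainder.
  leading term 1: no divisor's leading term divides it; move 72/7 to the remainder.
  remainder 36/7a + 36/7b + 72/7 ≠ 0; add k_3 = 36/7a + 36/7b + 72/7 to the basis.

S(h_1,k_3): lcm = ab. S = -3/2b^2 - 13/7a - 59/28b - 69/28.
  leading term b^2: no divisor's leading term divides it; move -3/2b^2 to the remainder.
  leading term a: subtract (-13/36)·k_3 from -13/7a - 59/28b - 69/28 → -1/4b + 5/4
  leading term b: no divisor's leading term divides it; move -1/4b to the remainder.
  leading term 1: no divisor's leading term divides it; move 5/4 to the remainder.
  remainder -3/2b^2 - 1/4b + 5/4 ≠ 0; add k_4 = -3/2b^2 - 1/4b + 5/4 to the basis.

The other S-polynomials (S(h_2,k_3), S(h_1,k_4), S(h_2,k_4), S(k_3,k_4)) all reduce to 0 modulo the current basis, so we have a Gröbner basis.
Inter-reduce: drop elements whose leading term is divisible by another's, tail-reduce, and make monic.
Reduced Gröbner basis: {b^2 + 1/6b - 5/6, a + b + 2}.

The two bases agree; hence the ideals are identical.
The choice of monomial ordering does not affect the verdict — as long as both bases are computed under the same ordering, their equality decides ideal equality.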